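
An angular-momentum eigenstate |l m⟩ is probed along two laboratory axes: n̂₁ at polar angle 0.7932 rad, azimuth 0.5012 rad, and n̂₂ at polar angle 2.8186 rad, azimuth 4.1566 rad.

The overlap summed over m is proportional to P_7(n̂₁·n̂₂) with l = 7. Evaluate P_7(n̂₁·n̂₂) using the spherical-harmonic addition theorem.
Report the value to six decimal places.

0.407590

Addition theorem: P_7(cos γ) = (4π/15) Σ_m Y*_{lm}(Ω₁) Y_{lm}(Ω₂), m = −7…7:
  m=-7: -0.04355 - 0.01673j × -0.00011 + 0.00012j = 0.00001 - 0.00000j  (running Σ = 0.00001 - 0.00000j)
  m=-6: -0.17033 + 0.02303j × -0.00178 - 0.00035j = 0.00031 + 0.00002j  (running Σ = 0.00032 + 0.00001j)
  m=-5: -0.29291 + 0.21609j × -0.00448 - 0.01182j = 0.00387 + 0.00249j  (running Σ = 0.00418 + 0.00251j)
  m=-4: -0.18973 + 0.40937j × 0.03726 - 0.04878j = 0.01290 + 0.02451j  (running Σ = 0.01708 + 0.02702j)
  m=-3: 0.01387 + 0.20603j × 0.20877 + 0.02022j = -0.00127 + 0.04329j  (running Σ = 0.01581 + 0.07031j)
  m=-2: -0.13498 - 0.21133j × 0.21016 + 0.42502j = 0.06145 - 0.10178j  (running Σ = 0.07726 - 0.03147j)
  m=-1: -0.29211 - 0.16004j × -0.30034 + 0.48356j = 0.16512 - 0.09319j  (running Σ = 0.24238 - 0.12466j)
  m=0: 0.15860 + 0.00000j × 0.01107 + 0.00000j = 0.00176 + 0.00000j  (running Σ = 0.24414 - 0.12466j)
  m=1: 0.29211 - 0.16004j × 0.30034 + 0.48356j = 0.16512 + 0.09319j  (running Σ = 0.40926 - 0.03147j)
  m=2: -0.13498 + 0.21133j × 0.21016 - 0.42502j = 0.06145 + 0.10178j  (running Σ = 0.47071 + 0.07031j)
  m=3: -0.01387 + 0.20603j × -0.20877 + 0.02022j = -0.00127 - 0.04329j  (running Σ = 0.46944 + 0.02702j)
  m=4: -0.18973 - 0.40937j × 0.03726 + 0.04878j = 0.01290 - 0.02451j  (running Σ = 0.48234 + 0.00251j)
  m=5: 0.29291 + 0.21609j × 0.00448 - 0.01182j = 0.00387 - 0.00249j  (running Σ = 0.48621 + 0.00001j)
  m=6: -0.17033 - 0.02303j × -0.00178 + 0.00035j = 0.00031 - 0.00002j  (running Σ = 0.48652 - 0.00000j)
  m=7: 0.04355 - 0.01673j × 0.00011 + 0.00012j = 0.00001 + 0.00000j  (running Σ = 0.48653 - 0.00000j)
Accumulated sum 0.48653 - 0.00000j; after 4π/(2l+1) scaling, 0.40759 - 0.00000j ⇒ P_7 = 0.407590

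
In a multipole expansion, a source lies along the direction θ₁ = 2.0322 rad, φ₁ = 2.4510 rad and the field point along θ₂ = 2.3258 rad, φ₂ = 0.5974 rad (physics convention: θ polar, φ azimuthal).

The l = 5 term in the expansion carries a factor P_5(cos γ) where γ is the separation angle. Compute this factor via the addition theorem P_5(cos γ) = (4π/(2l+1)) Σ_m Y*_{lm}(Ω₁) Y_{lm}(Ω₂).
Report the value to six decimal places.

Summing Y*_{l m}(θ₁,φ₁)·Y_{l m}(θ₂,φ₂) over m ∈ [−5, 5]; prefactor 4π/(2·5+1) = 1.142397:
  [-5]  conj(Y_{5,-5})(Ω₁) = 0.25433 - 0.08185j ; Y_{5,-5}(Ω₂) = -0.09395 - 0.01464j ; Δ = -0.02509 + 0.00397j
  [-4]  conj(Y_{5,-4})(Ω₁) = 0.39023 + 0.15551j ; Y_{5,-4}(Ω₂) = 0.20663 + 0.19327j ; Δ = 0.05058 + 0.10755j
  [-3]  conj(Y_{5,-3})(Ω₁) = 0.09351 + 0.17076j ; Y_{5,-3}(Ω₂) = -0.09468 - 0.42063j ; Δ = 0.06297 - 0.05550j
  [-2]  conj(Y_{5,-2})(Ω₁) = 0.04622 - 0.24084j ; Y_{5,-2}(Ω₂) = -0.09248 + 0.23427j ; Δ = 0.05215 + 0.03310j
  [-1]  conj(Y_{5,-1})(Ω₁) = 0.21000 - 0.17353j ; Y_{5,-1}(Ω₂) = -0.18191 + 0.12376j ; Δ = -0.01673 + 0.05756j
  [+0]  conj(Y_{5,0})(Ω₁) = -0.18747 + 0.00000j ; Y_{5,0}(Ω₂) = 0.31892 + 0.00000j ; Δ = -0.05979 + 0.00000j
  [+1]  conj(Y_{5,1})(Ω₁) = -0.21000 - 0.17353j ; Y_{5,1}(Ω₂) = 0.18191 + 0.12376j ; Δ = -0.01673 - 0.05756j
  [+2]  conj(Y_{5,2})(Ω₁) = 0.04622 + 0.24084j ; Y_{5,2}(Ω₂) = -0.09248 - 0.23427j ; Δ = 0.05215 - 0.03310j
  [+3]  conj(Y_{5,3})(Ω₁) = -0.09351 + 0.17076j ; Y_{5,3}(Ω₂) = 0.09468 - 0.42063j ; Δ = 0.06297 + 0.05550j
  [+4]  conj(Y_{5,4})(Ω₁) = 0.39023 - 0.15551j ; Y_{5,4}(Ω₂) = 0.20663 - 0.19327j ; Δ = 0.05058 - 0.10755j
  [+5]  conj(Y_{5,5})(Ω₁) = -0.25433 - 0.08185j ; Y_{5,5}(Ω₂) = 0.09395 - 0.01464j ; Δ = -0.02509 - 0.00397j
Σ over m = 0.18798 + 0.00000j; ×(4π/11) → 0.21475 + 0.00000j. Real part: 0.214748

0.214748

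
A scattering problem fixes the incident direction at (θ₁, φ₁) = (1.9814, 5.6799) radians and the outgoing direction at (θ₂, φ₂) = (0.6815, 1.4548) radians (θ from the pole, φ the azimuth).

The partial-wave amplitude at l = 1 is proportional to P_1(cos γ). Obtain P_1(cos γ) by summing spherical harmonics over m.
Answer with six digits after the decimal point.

Addition theorem: P_1(cos γ) = (4π/3) Σ_m Y*_{lm}(Ω₁) Y_{lm}(Ω₂), m = −1…1:
  m=-1: (0.260858, -0.179724) × (0.025190, -0.216184) = (-0.032283, -0.060921)  (running Σ = (-0.032283, -0.060921))
  m=0: (-0.195032, -0.000000) × (0.379463, 0.000000) = (-0.074007, -0.000000)  (running Σ = (-0.106290, -0.060921))
  m=1: (-0.260858, -0.179724) × (-0.025190, -0.216184) = (-0.032283, 0.060921)  (running Σ = (-0.138572, 0.000000))
Total Σ_m = (-0.138572, 0.000000). Multiply by 4.188790: (-0.580451, 0.000000). P_1(cos γ) = -0.580451

-0.580451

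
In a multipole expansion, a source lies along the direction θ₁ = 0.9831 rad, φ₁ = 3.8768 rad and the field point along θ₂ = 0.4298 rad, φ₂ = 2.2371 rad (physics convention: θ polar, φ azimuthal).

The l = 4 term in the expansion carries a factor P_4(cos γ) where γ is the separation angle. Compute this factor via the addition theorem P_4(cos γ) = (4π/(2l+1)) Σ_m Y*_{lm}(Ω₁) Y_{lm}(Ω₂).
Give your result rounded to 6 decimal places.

-0.256994

Term-by-term m-sum for l=4 (normalisation 4π/9 = 1.396263):
  m=-4: Y*=-0.208011+0.042331i  Y=-0.011856-0.006118i  product +0.002725+0.000771i
  m=-3: Y*=+0.237217-0.322073i  Y=+0.074892-0.034176i  product +0.006758-0.032228i
  m=-2: Y*=+0.026744+0.265530i  Y=-0.065570+0.270058i  product -0.073462-0.010188i
  m=-1: Y*=+0.137317+0.124181i  Y=-0.308425-0.392271i  product +0.006361-0.092166i
  m=+0: Y*=-0.308340-0.000000i  Y=+0.223204+0.000000i  product -0.068823-0.000000i
  m=+1: Y*=-0.137317+0.124181i  Y=+0.308425-0.392271i  product +0.006361+0.092166i
  m=+2: Y*=+0.026744-0.265530i  Y=-0.065570-0.270058i  product -0.073462+0.010188i
  m=+3: Y*=-0.237217-0.322073i  Y=-0.074892-0.034176i  product +0.006758+0.032228i
  m=+4: Y*=-0.208011-0.042331i  Y=-0.011856+0.006118i  product +0.002725-0.000771i
Accumulated sum -0.184059-0.000000i; after 4π/(2l+1) scaling, -0.256994-0.000000i ⇒ P_4 = -0.256994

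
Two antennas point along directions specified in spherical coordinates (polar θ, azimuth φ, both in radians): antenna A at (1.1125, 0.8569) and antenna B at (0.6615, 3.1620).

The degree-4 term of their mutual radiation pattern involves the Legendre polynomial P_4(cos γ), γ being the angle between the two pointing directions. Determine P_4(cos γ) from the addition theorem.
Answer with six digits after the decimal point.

0.373494

Summing Y*_{l m}(θ₁,φ₁)·Y_{l m}(θ₂,φ₂) over m ∈ [−4, 4]; prefactor 4π/(2·4+1) = 1.396263:
  [-4]  conj(Y_{4,-4})(Ω₁) = (-0.274620, -0.080757) ; Y_{4,-4}(Ω₂) = (0.062809, -0.005138) ; Δ = (-0.017664, -0.003661)
  [-3]  conj(Y_{4,-3})(Ω₁) = (-0.336075, 0.215837) ; Y_{4,-3}(Ω₂) = (-0.228526, 0.014008) ; Δ = (0.073778, -0.054032)
  [-2]  conj(Y_{4,-2})(Ω₁) = (-0.014193, 0.098571) ; Y_{4,-2}(Ω₂) = (0.423608, -0.017299) ; Δ = (-0.004307, 0.042001)
  [-1]  conj(Y_{4,-1})(Ω₁) = (-0.200318, -0.231227) ; Y_{4,-1}(Ω₂) = (-0.311450, 0.006357) ; Δ = (0.063859, 0.070742)
  [+0]  conj(Y_{4,0})(Ω₁) = (-0.161973, -0.000000) ; Y_{4,0}(Ω₂) = (-0.223256, 0.000000) ; Δ = (0.036161, 0.000000)
  [+1]  conj(Y_{4,1})(Ω₁) = (0.200318, -0.231227) ; Y_{4,1}(Ω₂) = (0.311450, 0.006357) ; Δ = (0.063859, -0.070742)
  [+2]  conj(Y_{4,2})(Ω₁) = (-0.014193, -0.098571) ; Y_{4,2}(Ω₂) = (0.423608, 0.017299) ; Δ = (-0.004307, -0.042001)
  [+3]  conj(Y_{4,3})(Ω₁) = (0.336075, 0.215837) ; Y_{4,3}(Ω₂) = (0.228526, 0.014008) ; Δ = (0.073778, 0.054032)
  [+4]  conj(Y_{4,4})(Ω₁) = (-0.274620, 0.080757) ; Y_{4,4}(Ω₂) = (0.062809, 0.005138) ; Δ = (-0.017664, 0.003661)
Total Σ_m = (0.267495, 0.000000). Multiply by 1.396263: (0.373494, 0.000000). P_4(cos γ) = 0.373494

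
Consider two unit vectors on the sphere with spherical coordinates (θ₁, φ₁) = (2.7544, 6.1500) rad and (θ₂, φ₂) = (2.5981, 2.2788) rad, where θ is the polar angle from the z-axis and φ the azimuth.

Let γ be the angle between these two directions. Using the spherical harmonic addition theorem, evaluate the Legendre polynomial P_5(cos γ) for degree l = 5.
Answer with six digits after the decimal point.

Addition theorem: P_5(cos γ) = (4π/11) Σ_m Y*_{lm}(Ω₁) Y_{lm}(Ω₂), m = −5…5:
  m=-5: (0.002801, -0.002201) × (0.006659, 0.015820) = (0.000053, 0.000030)  (running Σ = (0.000053, 0.000030))
  m=-4: (-0.023798, 0.014031) × (0.085568, 0.027370) = (-0.002420, 0.000549)  (running Σ = (-0.002367, 0.000579))
  m=-3: (0.115240, -0.048662) × (0.227672, -0.140596) = (0.019395, -0.027281)  (running Σ = (0.017028, -0.026702))
  m=-2: (-0.339381, 0.092602) × (0.071631, -0.459063) = (0.018200, 0.162430)  (running Σ = (0.035228, 0.135728))
  m=-1: (0.531573, -0.071219) × (-0.216927, -0.253401) = (-0.133360, -0.119252)  (running Σ = (-0.098132, 0.016476))
  m=0: (-0.140397, -0.000000) × (0.247265, 0.000000) = (-0.034715, -0.000000)  (running Σ = (-0.132847, 0.016476))
  m=1: (-0.531573, -0.071219) × (0.216927, -0.253401) = (-0.133360, 0.119252)  (running Σ = (-0.266207, 0.135728))
  m=2: (-0.339381, -0.092602) × (0.071631, 0.459063) = (0.018200, -0.162430)  (running Σ = (-0.248007, -0.026702))
  m=3: (-0.115240, -0.048662) × (-0.227672, -0.140596) = (0.019395, 0.027281)  (running Σ = (-0.228612, 0.000579))
  m=4: (-0.023798, -0.014031) × (0.085568, -0.027370) = (-0.002420, -0.000549)  (running Σ = (-0.231032, 0.000030))
  m=5: (-0.002801, -0.002201) × (-0.006659, 0.015820) = (0.000053, -0.000030)  (running Σ = (-0.230979, -0.000000))
Σ over m = (-0.230979, -0.000000); ×(4π/11) → (-0.263869, -0.000000). Real part: -0.263869

-0.263869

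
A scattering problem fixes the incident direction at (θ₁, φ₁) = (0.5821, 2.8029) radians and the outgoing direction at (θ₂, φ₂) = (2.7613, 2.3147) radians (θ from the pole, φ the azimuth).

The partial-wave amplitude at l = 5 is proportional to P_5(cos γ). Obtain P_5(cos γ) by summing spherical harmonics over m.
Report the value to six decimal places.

Summing Y*_{l m}(θ₁,φ₁)·Y_{l m}(θ₂,φ₂) over m ∈ [−5, 5]; prefactor 4π/(2·5+1) = 1.142397:
  m=-5: Y*=0.00285 + 0.02314j  Y=0.00179 + 0.00274j  product -0.00006 + 0.00005j
  m=-4: Y*=0.02401 - 0.10940j  Y=0.02552 + 0.00427j  product 0.00108 - 0.00269j
  m=-3: Y*=-0.15986 + 0.25800j  Y=0.09442 - 0.07342j  product 0.00385 + 0.03610j
  m=-2: Y*=0.36450 - 0.29319j  Y=0.02852 - 0.34285j  product -0.09012 - 0.13333j
  m=-1: Y*=-0.24170 + 0.08514j  Y=-0.36555 - 0.39722j  product 0.12218 + 0.06489j
  m=+0: Y*=-0.30975 + 0.00000j  Y=-0.16073 + 0.00000j  product 0.04979 + 0.00000j
  m=+1: Y*=0.24170 + 0.08514j  Y=0.36555 - 0.39722j  product 0.12218 - 0.06489j
  m=+2: Y*=0.36450 + 0.29319j  Y=0.02852 + 0.34285j  product -0.09012 + 0.13333j
  m=+3: Y*=0.15986 + 0.25800j  Y=-0.09442 - 0.07342j  product 0.00385 - 0.03610j
  m=+4: Y*=0.02401 + 0.10940j  Y=0.02552 - 0.00427j  product 0.00108 + 0.00269j
  m=+5: Y*=-0.00285 + 0.02314j  Y=-0.00179 + 0.00274j  product -0.00006 - 0.00005j
Accumulated sum 0.12364 + 0.00000j; after 4π/(2l+1) scaling, 0.14124 + 0.00000j ⇒ P_5 = 0.141240

0.141240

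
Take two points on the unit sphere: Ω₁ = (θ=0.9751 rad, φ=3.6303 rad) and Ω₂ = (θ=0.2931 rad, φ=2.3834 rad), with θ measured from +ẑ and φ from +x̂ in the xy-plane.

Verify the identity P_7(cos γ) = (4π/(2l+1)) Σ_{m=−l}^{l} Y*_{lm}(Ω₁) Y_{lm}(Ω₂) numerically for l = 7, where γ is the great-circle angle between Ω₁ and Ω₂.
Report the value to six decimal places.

0.316927

Addition theorem: P_7(cos γ) = (4π/15) Σ_m Y*_{lm}(Ω₁) Y_{lm}(Ω₂), m = −7…7:
  [-7]  conj(Y_{7,-7})(Ω₁) = 0.12798 + 0.03671j ; Y_{7,-7}(Ω₂) = -0.00005 + 0.00007j ; Δ = -0.00001 + 0.00001j
  [-6]  conj(Y_{7,-6})(Ω₁) = -0.33032 + 0.07018j ; Y_{7,-6}(Ω₂) = -0.00017 - 0.00103j ; Δ = 0.00013 + 0.00033j
  [-5]  conj(Y_{7,-5})(Ω₁) = 0.33784 - 0.28343j ; Y_{7,-5}(Ω₂) = 0.00642 + 0.00488j ; Δ = 0.00355 - 0.00017j
  [-4]  conj(Y_{7,-4})(Ω₁) = -0.07913 + 0.19583j ; Y_{7,-4}(Ω₂) = -0.04338 + 0.00474j ; Δ = 0.00250 - 0.00887j
  [-3]  conj(Y_{7,-3})(Ω₁) = 0.02364 + 0.22498j ; Y_{7,-3}(Ω₂) = 0.10814 - 0.12741j ; Δ = 0.03122 + 0.02132j
  [-2]  conj(Y_{7,-2})(Ω₁) = -0.18355 - 0.27214j ; Y_{7,-2}(Ω₂) = 0.02333 + 0.42829j ; Δ = 0.11227 - 0.08496j
  [-1]  conj(Y_{7,-1})(Ω₁) = -0.08526 - 0.04534j ; Y_{7,-1}(Ω₂) = -0.44497 - 0.42139j ; Δ = 0.01883 + 0.05610j
  [+0]  conj(Y_{7,0})(Ω₁) = 0.33983 + 0.00000j ; Y_{7,0}(Ω₂) = 0.12152 + 0.00000j ; Δ = 0.04129 + 0.00000j
  [+1]  conj(Y_{7,1})(Ω₁) = 0.08526 - 0.04534j ; Y_{7,1}(Ω₂) = 0.44497 - 0.42139j ; Δ = 0.01883 - 0.05610j
  [+2]  conj(Y_{7,2})(Ω₁) = -0.18355 + 0.27214j ; Y_{7,2}(Ω₂) = 0.02333 - 0.42829j ; Δ = 0.11227 + 0.08496j
  [+3]  conj(Y_{7,3})(Ω₁) = -0.02364 + 0.22498j ; Y_{7,3}(Ω₂) = -0.10814 - 0.12741j ; Δ = 0.03122 - 0.02132j
  [+4]  conj(Y_{7,4})(Ω₁) = -0.07913 - 0.19583j ; Y_{7,4}(Ω₂) = -0.04338 - 0.00474j ; Δ = 0.00250 + 0.00887j
  [+5]  conj(Y_{7,5})(Ω₁) = -0.33784 - 0.28343j ; Y_{7,5}(Ω₂) = -0.00642 + 0.00488j ; Δ = 0.00355 + 0.00017j
  [+6]  conj(Y_{7,6})(Ω₁) = -0.33032 - 0.07018j ; Y_{7,6}(Ω₂) = -0.00017 + 0.00103j ; Δ = 0.00013 - 0.00033j
  [+7]  conj(Y_{7,7})(Ω₁) = -0.12798 + 0.03671j ; Y_{7,7}(Ω₂) = 0.00005 + 0.00007j ; Δ = -0.00001 - 0.00001j
Σ over m = 0.37830 + 0.00000j; ×(4π/15) → 0.31693 + 0.00000j. Real part: 0.316927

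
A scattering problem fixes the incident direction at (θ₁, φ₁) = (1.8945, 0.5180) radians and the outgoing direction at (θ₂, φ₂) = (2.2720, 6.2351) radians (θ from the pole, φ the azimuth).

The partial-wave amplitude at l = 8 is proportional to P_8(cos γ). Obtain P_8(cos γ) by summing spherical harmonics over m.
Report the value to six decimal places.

-0.102052

Expand P_8 via completeness: Σ_{m} conj(Y_{8,m}) at Ω₁ times Y_{8,m} at Ω₂ —
  [-8]  conj(Y_{8,-8})(Ω₁) = (-0.181081, -0.283516) ; Y_{8,-8}(Ω₂) = (0.055496, 0.022467) ; Δ = (-0.003679, -0.019802)
  [-7]  conj(Y_{8,-7})(Ω₁) = (0.399528, 0.210242) ; Y_{8,-7}(Ω₂) = (-0.190861, -0.066785) ; Δ = (-0.062213, -0.066809)
  [-6]  conj(Y_{8,-6})(Ω₁) = (-0.141404, 0.004752) ; Y_{8,-6}(Ω₂) = (0.376449, 0.111727) ; Δ = (-0.053762, -0.014010)
  [-5]  conj(Y_{8,-5})(Ω₁) = (-0.250113, 0.153894) ; Y_{8,-5}(Ω₂) = (-0.430285, -0.105493) ; Δ = (0.123855, -0.039833)
  [-4]  conj(Y_{8,-4})(Ω₁) = (0.126744, -0.231342) ; Y_{8,-4}(Ω₂) = (0.162777, 0.031701) ; Δ = (0.027965, -0.033639)
  [-3]  conj(Y_{8,-3})(Ω₁) = (-0.003057, -0.181959) ; Y_{8,-3}(Ω₂) = (0.265041, 0.038501) ; Δ = (0.006196, -0.048344)
  [-2]  conj(Y_{8,-2})(Ω₁) = (0.151169, 0.255189) ; Y_{8,-2}(Ω₂) = (-0.323627, -0.031220) ; Δ = (-0.040955, -0.087306)
  [-1]  conj(Y_{8,-1})(Ω₁) = (0.112192, 0.063939) ; Y_{8,-1}(Ω₂) = (-0.128662, -0.006192) ; Δ = (-0.014039, -0.008921)
  [+0]  conj(Y_{8,0})(Ω₁) = (-0.302667, -0.000000) ; Y_{8,0}(Ω₂) = (0.346217, 0.000000) ; Δ = (-0.104788, -0.000000)
  [+1]  conj(Y_{8,1})(Ω₁) = (-0.112192, 0.063939) ; Y_{8,1}(Ω₂) = (0.128662, -0.006192) ; Δ = (-0.014039, 0.008921)
  [+2]  conj(Y_{8,2})(Ω₁) = (0.151169, -0.255189) ; Y_{8,2}(Ω₂) = (-0.323627, 0.031220) ; Δ = (-0.040955, 0.087306)
  [+3]  conj(Y_{8,3})(Ω₁) = (0.003057, -0.181959) ; Y_{8,3}(Ω₂) = (-0.265041, 0.038501) ; Δ = (0.006196, 0.048344)
  [+4]  conj(Y_{8,4})(Ω₁) = (0.126744, 0.231342) ; Y_{8,4}(Ω₂) = (0.162777, -0.031701) ; Δ = (0.027965, 0.033639)
  [+5]  conj(Y_{8,5})(Ω₁) = (0.250113, 0.153894) ; Y_{8,5}(Ω₂) = (0.430285, -0.105493) ; Δ = (0.123855, 0.039833)
  [+6]  conj(Y_{8,6})(Ω₁) = (-0.141404, -0.004752) ; Y_{8,6}(Ω₂) = (0.376449, -0.111727) ; Δ = (-0.053762, 0.014010)
  [+7]  conj(Y_{8,7})(Ω₁) = (-0.399528, 0.210242) ; Y_{8,7}(Ω₂) = (0.190861, -0.066785) ; Δ = (-0.062213, 0.066809)
  [+8]  conj(Y_{8,8})(Ω₁) = (-0.181081, 0.283516) ; Y_{8,8}(Ω₂) = (0.055496, -0.022467) ; Δ = (-0.003679, 0.019802)
Total Σ_m = (-0.138057, -0.000000). Multiply by 0.739198: (-0.102052, -0.000000). P_8(cos γ) = -0.102052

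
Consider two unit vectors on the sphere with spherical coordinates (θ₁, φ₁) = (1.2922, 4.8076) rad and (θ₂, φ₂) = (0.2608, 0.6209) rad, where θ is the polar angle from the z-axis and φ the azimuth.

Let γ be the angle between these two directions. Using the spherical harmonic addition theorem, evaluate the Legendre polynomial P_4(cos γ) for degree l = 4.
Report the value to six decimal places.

0.301870

Addition theorem: P_4(cos γ) = (4π/9) Σ_m Y*_{lm}(Ω₁) Y_{lm}(Ω₂), m = −4…4:
  [-4]  conj(Y_{4,-4})(Ω₁) = +0.351035+0.140552i ; Y_{4,-4}(Ω₂) = -0.001548-0.001196i ; Δ = -0.000375-0.000638i
  [-3]  conj(Y_{4,-3})(Ω₁) = -0.086197+0.293522i ; Y_{4,-3}(Ω₂) = -0.005967-0.019856i ; Δ = +0.006343-0.000040i
  [-2]  conj(Y_{4,-2})(Ω₁) = +0.142890+0.027543i ; Y_{4,-2}(Ω₂) = +0.039773-0.116498i ; Δ = +0.008892-0.015551i
  [-1]  conj(Y_{4,-1})(Ω₁) = -0.029379+0.307637i ; Y_{4,-1}(Ω₂) = +0.338838-0.242360i ; Δ = +0.064604+0.111360i
  [+0]  conj(Y_{4,0})(Ω₁) = +0.098522-0.000000i ; Y_{4,0}(Ω₂) = +0.581311+0.000000i ; Δ = +0.057272+0.000000i
  [+1]  conj(Y_{4,1})(Ω₁) = +0.029379+0.307637i ; Y_{4,1}(Ω₂) = -0.338838-0.242360i ; Δ = +0.064604-0.111360i
  [+2]  conj(Y_{4,2})(Ω₁) = +0.142890-0.027543i ; Y_{4,2}(Ω₂) = +0.039773+0.116498i ; Δ = +0.008892+0.015551i
  [+3]  conj(Y_{4,3})(Ω₁) = +0.086197+0.293522i ; Y_{4,3}(Ω₂) = +0.005967-0.019856i ; Δ = +0.006343+0.000040i
  [+4]  conj(Y_{4,4})(Ω₁) = +0.351035-0.140552i ; Y_{4,4}(Ω₂) = -0.001548+0.001196i ; Δ = -0.000375+0.000638i
Total Σ_m = +0.216199-0.000000i. Multiply by 1.396263: +0.301870-0.000000i. P_4(cos γ) = 0.301870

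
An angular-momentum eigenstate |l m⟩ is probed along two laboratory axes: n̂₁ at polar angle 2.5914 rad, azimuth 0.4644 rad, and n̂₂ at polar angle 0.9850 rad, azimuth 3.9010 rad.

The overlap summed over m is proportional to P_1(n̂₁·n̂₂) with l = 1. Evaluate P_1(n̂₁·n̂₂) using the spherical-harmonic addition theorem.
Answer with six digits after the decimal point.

Expand P_1 via completeness: Σ_{m} conj(Y_{1,m}) at Ω₁ times Y_{1,m} at Ω₂ —
  term(m=-1) = (-0.049759, 0.015120)   from Y*(Ω₁)=(0.161510, 0.080907), Y(Ω₂)=(-0.208791, 0.198210)
  term(m=+0) = (-0.112508, -0.000000)   from Y*(Ω₁)=(-0.416496, -0.000000), Y(Ω₂)=(0.270130, 0.000000)
  term(m=+1) = (-0.049759, -0.015120)   from Y*(Ω₁)=(-0.161510, 0.080907), Y(Ω₂)=(0.208791, 0.198210)
Σ over m = (-0.212025, 0.000000); ×(4π/3) → (-0.888130, 0.000000). Real part: -0.888130

-0.888130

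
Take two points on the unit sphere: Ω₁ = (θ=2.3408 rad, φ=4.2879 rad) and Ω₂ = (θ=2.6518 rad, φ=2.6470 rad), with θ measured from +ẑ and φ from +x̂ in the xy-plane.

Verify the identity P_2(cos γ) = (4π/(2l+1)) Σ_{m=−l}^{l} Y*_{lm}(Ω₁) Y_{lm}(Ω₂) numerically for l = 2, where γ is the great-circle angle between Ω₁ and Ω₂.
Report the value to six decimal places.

0.023277

Summing Y*_{l m}(θ₁,φ₁)·Y_{l m}(θ₂,φ₂) over m ∈ [−2, 2]; prefactor 4π/(2·2+1) = 2.513274:
  term(m=-2) = -0.01685 - 0.00238j   from Y*(Ω₁)=-0.13154 + 0.14943j, Y(Ω₂)=0.04697 + 0.07143j
  term(m=-1) = -0.00867 + 0.12352j   from Y*(Ω₁)=0.15901 + 0.35183j, Y(Ω₂)=0.28228 + 0.15223j
  term(m=+0) = 0.06031 + 0.00000j   from Y*(Ω₁)=0.14313 + 0.00000j, Y(Ω₂)=0.42138 + 0.00000j
  term(m=+1) = -0.00867 - 0.12352j   from Y*(Ω₁)=-0.15901 + 0.35183j, Y(Ω₂)=-0.28228 + 0.15223j
  term(m=+2) = -0.01685 + 0.00238j   from Y*(Ω₁)=-0.13154 - 0.14943j, Y(Ω₂)=0.04697 - 0.07143j
Accumulated sum 0.00926 + 0.00000j; after 4π/(2l+1) scaling, 0.02328 + 0.00000j ⇒ P_2 = 0.023277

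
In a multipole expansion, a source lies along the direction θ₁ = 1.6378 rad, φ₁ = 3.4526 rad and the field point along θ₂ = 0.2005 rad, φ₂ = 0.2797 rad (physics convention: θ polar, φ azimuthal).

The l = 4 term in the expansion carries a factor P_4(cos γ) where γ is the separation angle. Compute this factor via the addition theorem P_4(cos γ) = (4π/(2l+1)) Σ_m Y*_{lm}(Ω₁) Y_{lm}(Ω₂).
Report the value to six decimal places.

0.134515

Addition theorem: P_4(cos γ) = (4π/9) Σ_m Y*_{lm}(Ω₁) Y_{lm}(Ω₂), m = −4…4:
  term(m=-4) = +0.000303+0.000038i   from Y*(Ω₁)=+0.140775+0.415367i, Y(Ω₂)=+0.000304-0.000626i
  term(m=-3) = +0.000803+0.000076i   from Y*(Ω₁)=+0.049562+0.066878i, Y(Ω₂)=+0.006474-0.007209i
  term(m=-2) = -0.024444-0.001533i   from Y*(Ω₁)=-0.262158-0.187955i, Y(Ω₂)=+0.064355-0.040293i
  term(m=-1) = -0.032229-0.001009i   from Y*(Ω₁)=-0.089319-0.028710i, Y(Ω₂)=+0.330336-0.094882i
  term(m=+0) = +0.207475+0.000000i   from Y*(Ω₁)=+0.303205-0.000000i, Y(Ω₂)=+0.684272+0.000000i
  term(m=+1) = -0.032229+0.001009i   from Y*(Ω₁)=+0.089319-0.028710i, Y(Ω₂)=-0.330336-0.094882i
  term(m=+2) = -0.024444+0.001533i   from Y*(Ω₁)=-0.262158+0.187955i, Y(Ω₂)=+0.064355+0.040293i
  term(m=+3) = +0.000803-0.000076i   from Y*(Ω₁)=-0.049562+0.066878i, Y(Ω₂)=-0.006474-0.007209i
  term(m=+4) = +0.000303-0.000038i   from Y*(Ω₁)=+0.140775-0.415367i, Y(Ω₂)=+0.000304+0.000626i
Σ over m = +0.096339+0.000000i; ×(4π/9) → +0.134515+0.000000i. Real part: 0.134515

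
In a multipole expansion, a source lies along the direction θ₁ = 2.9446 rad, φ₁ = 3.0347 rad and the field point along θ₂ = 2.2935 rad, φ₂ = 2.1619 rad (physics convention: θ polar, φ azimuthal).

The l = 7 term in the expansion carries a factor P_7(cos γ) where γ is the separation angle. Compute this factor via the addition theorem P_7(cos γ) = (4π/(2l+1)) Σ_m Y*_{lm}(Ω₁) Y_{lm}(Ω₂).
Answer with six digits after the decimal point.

Summing Y*_{l m}(θ₁,φ₁)·Y_{l m}(θ₂,φ₂) over m ∈ [−7, 7]; prefactor 4π/(2·7+1) = 0.837758:
  m=-7: Y*=-0.000004+0.000004i  Y=-0.056037-0.036287i  product +0.000000-0.000000i
  m=-6: Y*=-0.000083+0.000062i  Y=-0.202460+0.086801i  product +0.000011-0.000020i
  m=-5: Y*=-0.001043+0.000617i  Y=-0.075514+0.401134i  product -0.000169-0.000465i
  m=-4: Y*=-0.009131+0.004161i  Y=+0.294231+0.289433i  product -0.003891-0.001419i
  m=-3: Y*=-0.056506+0.018768i  Y=+0.068324-0.014029i  product -0.003597+0.002075i
  m=-2: Y*=-0.238179+0.051709i  Y=-0.126918+0.310005i  product +0.014199-0.080400i
  m=-1: Y*=-0.603976+0.064808i  Y=+0.127012+0.189244i  product -0.088977-0.106067i
  m=+0: Y*=-0.574097-0.000000i  Y=-0.275226+0.000000i  product +0.158007+0.000000i
  m=+1: Y*=+0.603976+0.064808i  Y=-0.127012+0.189244i  product -0.088977+0.106067i
  m=+2: Y*=-0.238179-0.051709i  Y=-0.126918-0.310005i  product +0.014199+0.080400i
  m=+3: Y*=+0.056506+0.018768i  Y=-0.068324-0.014029i  product -0.003597-0.002075i
  m=+4: Y*=-0.009131-0.004161i  Y=+0.294231-0.289433i  product -0.003891+0.001419i
  m=+5: Y*=+0.001043+0.000617i  Y=+0.075514+0.401134i  product -0.000169+0.000465i
  m=+6: Y*=-0.000083-0.000062i  Y=-0.202460-0.086801i  product +0.000011+0.000020i
  m=+7: Y*=+0.000004+0.000004i  Y=+0.056037-0.036287i  product +0.000000+0.000000i
Accumulated sum -0.006840+0.000000i; after 4π/(2l+1) scaling, -0.005730+0.000000i ⇒ P_7 = -0.005730

-0.005730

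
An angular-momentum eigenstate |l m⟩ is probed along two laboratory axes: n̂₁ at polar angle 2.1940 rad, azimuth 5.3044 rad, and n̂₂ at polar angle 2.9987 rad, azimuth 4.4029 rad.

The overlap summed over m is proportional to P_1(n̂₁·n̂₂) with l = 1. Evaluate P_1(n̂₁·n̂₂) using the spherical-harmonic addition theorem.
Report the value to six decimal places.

0.649436

Summing Y*_{l m}(θ₁,φ₁)·Y_{l m}(θ₂,φ₂) over m ∈ [−1, 1]; prefactor 4π/(2·1+1) = 4.188790:
  term(m=-1) = 0.00856 + 0.01083j   from Y*(Ω₁)=0.15655 - 0.23280j, Y(Ω₂)=-0.01499 + 0.04686j
  term(m=+0) = 0.13791 + 0.00000j   from Y*(Ω₁)=-0.28517 + 0.00000j, Y(Ω₂)=-0.48362 + 0.00000j
  term(m=+1) = 0.00856 - 0.01083j   from Y*(Ω₁)=-0.15655 - 0.23280j, Y(Ω₂)=0.01499 + 0.04686j
Σ over m = 0.15504 + 0.00000j; ×(4π/3) → 0.64944 + 0.00000j. Real part: 0.649436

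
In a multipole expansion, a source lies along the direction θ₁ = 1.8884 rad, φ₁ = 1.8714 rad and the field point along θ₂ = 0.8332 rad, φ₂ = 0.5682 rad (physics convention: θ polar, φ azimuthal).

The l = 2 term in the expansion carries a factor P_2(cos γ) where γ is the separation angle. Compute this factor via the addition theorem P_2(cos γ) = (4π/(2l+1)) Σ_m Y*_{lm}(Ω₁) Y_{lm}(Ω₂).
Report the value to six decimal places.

Expand P_2 via completeness: Σ_{m} conj(Y_{2,m}) at Ω₁ times Y_{2,m} at Ω₂ —
  m=-2: -0.287476-0.197183i × +0.089043-0.191924i = -0.063442+0.037616i  (running Σ = -0.063442+0.037616i)
  m=-1: +0.067864-0.218916i × +0.324093-0.206911i = -0.023302-0.084991i  (running Σ = -0.086744-0.047375i)
  m=0: -0.223115-0.000000i × +0.112536+0.000000i = -0.025108-0.000000i  (running Σ = -0.111852-0.047375i)
  m=1: -0.067864-0.218916i × -0.324093-0.206911i = -0.023302+0.084991i  (running Σ = -0.135155+0.037616i)
  m=2: -0.287476+0.197183i × +0.089043+0.191924i = -0.063442-0.037616i  (running Σ = -0.198597+0.000000i)
Total Σ_m = -0.198597+0.000000i. Multiply by 2.513274: -0.499128+0.000000i. P_2(cos γ) = -0.499128

-0.499128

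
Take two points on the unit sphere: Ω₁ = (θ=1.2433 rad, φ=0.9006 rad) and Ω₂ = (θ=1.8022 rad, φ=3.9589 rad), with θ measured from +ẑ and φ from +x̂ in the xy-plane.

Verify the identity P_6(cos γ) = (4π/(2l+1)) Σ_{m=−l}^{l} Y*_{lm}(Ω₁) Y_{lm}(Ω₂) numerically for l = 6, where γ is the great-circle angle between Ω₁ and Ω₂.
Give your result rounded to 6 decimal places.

Term-by-term m-sum for l=6 (normalisation 4π/13 = 0.966644):
  term(m=-6) = (0.125511, 0.068527)   from Y*(Ω₁)=(0.221907, -0.268207), Y(Ω₂)=(0.078169, 0.403289)
  term(m=-5) = (0.125623, 0.055568)   from Y*(Ω₁)=(-0.085155, -0.400724), Y(Ω₂)=(-0.196416, 0.271750)
  term(m=-4) = (-0.005055, -0.001749)   from Y*(Ω₁)=(-0.035500, -0.017624), Y(Ω₂)=(0.133854, -0.017178)
  term(m=-3) = (0.107036, 0.027317)   from Y*(Ω₁)=(0.299642, -0.140990), Y(Ω₂)=(0.257342, 0.212251)
  term(m=-2) = (-0.006539, -0.001099)   from Y*(Ω₁)=(0.033955, -0.144755), Y(Ω₂)=(-0.002844, -0.044504)
  term(m=-1) = (0.090869, 0.007586)   from Y*(Ω₁)=(0.175295, 0.221171), Y(Ω₂)=(0.221065, -0.235644)
  term(m=+0) = (-0.003498, 0.000000)   from Y*(Ω₁)=(0.174689, -0.000000), Y(Ω₂)=(-0.020025, 0.000000)
  term(m=+1) = (0.090869, -0.007586)   from Y*(Ω₁)=(-0.175295, 0.221171), Y(Ω₂)=(-0.221065, -0.235644)
  term(m=+2) = (-0.006539, 0.001099)   from Y*(Ω₁)=(0.033955, 0.144755), Y(Ω₂)=(-0.002844, 0.044504)
  term(m=+3) = (0.107036, -0.027317)   from Y*(Ω₁)=(-0.299642, -0.140990), Y(Ω₂)=(-0.257342, 0.212251)
  term(m=+4) = (-0.005055, 0.001749)   from Y*(Ω₁)=(-0.035500, 0.017624), Y(Ω₂)=(0.133854, 0.017178)
  term(m=+5) = (0.125623, -0.055568)   from Y*(Ω₁)=(0.085155, -0.400724), Y(Ω₂)=(0.196416, 0.271750)
  term(m=+6) = (0.125511, -0.068527)   from Y*(Ω₁)=(0.221907, 0.268207), Y(Ω₂)=(0.078169, -0.403289)
Σ over m = (0.871392, 0.000000); ×(4π/13) → (0.842326, 0.000000). Real part: 0.842326

0.842326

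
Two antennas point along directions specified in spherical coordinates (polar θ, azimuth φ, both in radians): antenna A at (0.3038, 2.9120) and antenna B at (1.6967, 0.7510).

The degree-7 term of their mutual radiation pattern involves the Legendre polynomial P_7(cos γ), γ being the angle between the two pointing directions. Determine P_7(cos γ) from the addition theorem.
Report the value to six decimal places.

0.245049

Expand P_7 via completeness: Σ_{m} conj(Y_{7,m}) at Ω₁ times Y_{7,m} at Ω₂ —
  m=-7: 0.00000 + 0.00011j × 0.24505 + 0.40456j = -0.00004 + 0.00003j  (running Σ = -0.00004 + 0.00003j)
  m=-6: 0.00025 - 0.00126j × 0.04590 - 0.21925j = -0.00026 - 0.00011j  (running Σ = -0.00031 - 0.00008j)
  m=-5: -0.00391 + 0.00869j × 0.22924 - 0.16139j = 0.00051 + 0.00262j  (running Σ = 0.00020 + 0.00254j)
  m=-4: 0.03009 - 0.03938j × -0.24715 - 0.03422j = -0.00878 + 0.00870j  (running Σ = -0.00858 + 0.01124j)
  m=-3: -0.14052 + 0.11569j × -0.13587 - 0.16727j = 0.03844 + 0.00779j  (running Σ = 0.02986 + 0.01903j)
  m=-2: 0.39995 - 0.19775j × -0.01768 + 0.25659j = 0.04367 + 0.10612j  (running Σ = 0.07353 + 0.12515j)
  m=-1: -0.58379 + 0.13644j × -0.13863 + 0.12941j = 0.06327 - 0.09446j  (running Σ = 0.13681 + 0.03069j)
  m=0: 0.07296 + 0.00000j × 0.25898 + 0.00000j = 0.01890 + 0.00000j  (running Σ = 0.15570 + 0.03069j)
  m=1: 0.58379 + 0.13644j × 0.13863 + 0.12941j = 0.06327 + 0.09446j  (running Σ = 0.21898 + 0.12515j)
  m=2: 0.39995 + 0.19775j × -0.01768 - 0.25659j = 0.04367 - 0.10612j  (running Σ = 0.26264 + 0.01903j)
  m=3: 0.14052 + 0.11569j × 0.13587 - 0.16727j = 0.03844 - 0.00779j  (running Σ = 0.30109 + 0.01124j)
  m=4: 0.03009 + 0.03938j × -0.24715 + 0.03422j = -0.00878 - 0.00870j  (running Σ = 0.29231 + 0.00254j)
  m=5: 0.00391 + 0.00869j × -0.22924 - 0.16139j = 0.00051 - 0.00262j  (running Σ = 0.29281 - 0.00008j)
  m=6: 0.00025 + 0.00126j × 0.04590 + 0.21925j = -0.00026 + 0.00011j  (running Σ = 0.29255 + 0.00003j)
  m=7: -0.00000 + 0.00011j × -0.24505 + 0.40456j = -0.00004 - 0.00003j  (running Σ = 0.29251 - 0.00000j)
Accumulated sum 0.29251 - 0.00000j; after 4π/(2l+1) scaling, 0.24505 - 0.00000j ⇒ P_7 = 0.245049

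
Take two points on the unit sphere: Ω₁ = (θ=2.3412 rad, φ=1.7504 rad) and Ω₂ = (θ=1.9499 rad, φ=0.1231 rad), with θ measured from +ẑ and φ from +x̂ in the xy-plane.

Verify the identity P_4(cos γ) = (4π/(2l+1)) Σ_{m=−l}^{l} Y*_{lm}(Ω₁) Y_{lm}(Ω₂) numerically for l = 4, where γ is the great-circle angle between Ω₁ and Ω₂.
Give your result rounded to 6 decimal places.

0.203619

Summing Y*_{l m}(θ₁,φ₁)·Y_{l m}(θ₂,φ₂) over m ∈ [−4, 4]; prefactor 4π/(2·4+1) = 1.396263:
  m=-4: (0.088360, 0.077250) × (0.290454, -0.155821) = (0.037702, 0.008669)  (running Σ = (0.037702, 0.008669))
  m=-3: (-0.165303, 0.276512) × (-0.346357, 0.134060) = (0.020185, -0.117933)  (running Σ = (0.057886, -0.109263))
  m=-2: (-0.386278, -0.145047) × (-0.011548, 0.002902) = (0.004882, 0.000554)  (running Σ = (0.062768, -0.108709))
  m=-1: (0.016686, -0.091903) × (0.329501, -0.040768) = (0.001751, -0.030962)  (running Σ = (0.064519, -0.139672))
  m=0: (-0.350901, -0.000000) × (-0.047854, 0.000000) = (0.016792, 0.000000)  (running Σ = (0.081312, -0.139672))
  m=1: (-0.016686, -0.091903) × (-0.329501, -0.040768) = (0.001751, 0.030962)  (running Σ = (0.083063, -0.108709))
  m=2: (-0.386278, 0.145047) × (-0.011548, -0.002902) = (0.004882, -0.000554)  (running Σ = (0.087945, -0.109263))
  m=3: (0.165303, 0.276512) × (0.346357, 0.134060) = (0.020185, 0.117933)  (running Σ = (0.108129, 0.008669))
  m=4: (0.088360, -0.077250) × (0.290454, 0.155821) = (0.037702, -0.008669)  (running Σ = (0.145831, 0.000000))
Accumulated sum (0.145831, 0.000000); after 4π/(2l+1) scaling, (0.203619, 0.000000) ⇒ P_4 = 0.203619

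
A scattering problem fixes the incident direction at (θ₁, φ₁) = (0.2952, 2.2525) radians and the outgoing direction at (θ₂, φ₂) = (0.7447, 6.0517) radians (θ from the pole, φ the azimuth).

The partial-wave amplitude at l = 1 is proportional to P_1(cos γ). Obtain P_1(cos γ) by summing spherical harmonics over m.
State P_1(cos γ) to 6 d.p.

0.547427

Term-by-term m-sum for l=1 (normalisation 4π/3 = 4.188790):
  m=-1: Y*=-0.063336+0.078050i  Y=+0.227913+0.053722i  product -0.018628+0.014386i
  m=+0: Y*=+0.467468-0.000000i  Y=+0.359265+0.000000i  product +0.167945+0.000000i
  m=+1: Y*=+0.063336+0.078050i  Y=-0.227913+0.053722i  product -0.018628-0.014386i
Total Σ_m = +0.130689+0.000000i. Multiply by 4.188790: +0.547427+0.000000i. P_1(cos γ) = 0.547427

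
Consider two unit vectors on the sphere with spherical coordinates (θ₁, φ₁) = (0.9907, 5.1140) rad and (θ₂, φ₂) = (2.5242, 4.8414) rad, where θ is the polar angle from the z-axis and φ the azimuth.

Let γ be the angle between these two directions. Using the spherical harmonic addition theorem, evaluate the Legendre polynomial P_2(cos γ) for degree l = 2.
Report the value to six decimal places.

-0.499435

Expand P_2 via completeness: Σ_{m} conj(Y_{2,m}) at Ω₁ times Y_{2,m} at Ω₂ —
  m=-2: Y*=-0.18765 - 0.19446j  Y=-0.12517 + 0.03303j  product 0.02991 + 0.01814j
  m=-1: Y*=0.13844 - 0.32599j  Y=-0.04692 - 0.36164j  product -0.12439 - 0.03477j
  m=+0: Y*=-0.03114 + 0.00000j  Y=0.31368 + 0.00000j  product -0.00977 + 0.00000j
  m=+1: Y*=-0.13844 - 0.32599j  Y=0.04692 - 0.36164j  product -0.12439 + 0.03477j
  m=+2: Y*=-0.18765 + 0.19446j  Y=-0.12517 - 0.03303j  product 0.02991 - 0.01814j
Σ over m = -0.19872 + 0.00000j; ×(4π/5) → -0.49943 + 0.00000j. Real part: -0.499435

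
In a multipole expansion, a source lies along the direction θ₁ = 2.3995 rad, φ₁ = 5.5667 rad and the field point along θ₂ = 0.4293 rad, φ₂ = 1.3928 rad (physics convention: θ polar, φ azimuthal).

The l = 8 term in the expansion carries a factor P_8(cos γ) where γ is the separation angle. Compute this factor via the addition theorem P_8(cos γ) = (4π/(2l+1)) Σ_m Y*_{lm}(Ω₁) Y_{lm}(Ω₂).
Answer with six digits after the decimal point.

-0.090819

Expand P_8 via completeness: Σ_{m} conj(Y_{8,m}) at Ω₁ times Y_{8,m} at Ω₂ —
  term(m=-8) = -0.000004+0.000010i   from Y*(Ω₁)=+0.019109+0.011750i, Y(Ω₂)=+0.000068+0.000459i
  term(m=-7) = +0.000233+0.000321i   from Y*(Ω₁)=-0.029200-0.093401i, Y(Ω₂)=-0.003846+0.001295i
  term(m=-6) = +0.005700-0.000511i   from Y*(Ω₁)=-0.103024+0.234800i, Y(Ω₂)=-0.010755-0.019555i
  term(m=-5) = +0.016406-0.034036i   from Y*(Ω₁)=+0.393484-0.185646i, Y(Ω₂)=+0.067482-0.054661i
  term(m=-4) = -0.057218-0.086733i   from Y*(Ω₁)=-0.411425-0.116372i, Y(Ω₂)=+0.183981+0.158773i
  term(m=-3) = -0.035749+0.001598i   from Y*(Ω₁)=+0.041868+0.064092i, Y(Ω₂)=-0.237910+0.402359i
  term(m=-2) = +0.085680-0.159166i   from Y*(Ω₁)=-0.047538+0.342725i, Y(Ω₂)=-0.489669-0.182076i
  term(m=-1) = -0.011984-0.020061i   from Y*(Ω₁)=+0.192108-0.167300i, Y(Ω₂)=+0.016241-0.090280i
  term(m=+0) = -0.128989+0.000000i   from Y*(Ω₁)=+0.275684-0.000000i, Y(Ω₂)=-0.467887+0.000000i
  term(m=+1) = -0.011984+0.020061i   from Y*(Ω₁)=-0.192108-0.167300i, Y(Ω₂)=-0.016241-0.090280i
  term(m=+2) = +0.085680+0.159166i   from Y*(Ω₁)=-0.047538-0.342725i, Y(Ω₂)=-0.489669+0.182076i
  term(m=+3) = -0.035749-0.001598i   from Y*(Ω₁)=-0.041868+0.064092i, Y(Ω₂)=+0.237910+0.402359i
  term(m=+4) = -0.057218+0.086733i   from Y*(Ω₁)=-0.411425+0.116372i, Y(Ω₂)=+0.183981-0.158773i
  term(m=+5) = +0.016406+0.034036i   from Y*(Ω₁)=-0.393484-0.185646i, Y(Ω₂)=-0.067482-0.054661i
  term(m=+6) = +0.005700+0.000511i   from Y*(Ω₁)=-0.103024-0.234800i, Y(Ω₂)=-0.010755+0.019555i
  term(m=+7) = +0.000233-0.000321i   from Y*(Ω₁)=+0.029200-0.093401i, Y(Ω₂)=+0.003846+0.001295i
  term(m=+8) = -0.000004-0.000010i   from Y*(Ω₁)=+0.019109-0.011750i, Y(Ω₂)=+0.000068-0.000459i
Total Σ_m = -0.122861-0.000000i. Multiply by 0.739198: -0.090819-0.000000i. P_8(cos γ) = -0.090819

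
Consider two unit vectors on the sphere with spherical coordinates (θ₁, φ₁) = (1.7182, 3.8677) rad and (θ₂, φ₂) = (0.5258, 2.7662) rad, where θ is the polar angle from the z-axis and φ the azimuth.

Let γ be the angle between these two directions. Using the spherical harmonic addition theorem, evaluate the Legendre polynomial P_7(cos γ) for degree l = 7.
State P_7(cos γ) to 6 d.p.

-0.195410

Addition theorem: P_7(cos γ) = (4π/15) Σ_m Y*_{lm}(Ω₁) Y_{lm}(Ω₂), m = −7…7:
  term(m=-7) = +0.000266+0.001840i   from Y*(Ω₁)=-0.167691+0.431881i, Y(Ω₂)=+0.003494-0.001972i
  term(m=-6) = -0.006308-0.002131i   from Y*(Ω₁)=+0.089646+0.241274i, Y(Ω₂)=-0.016297+0.020089i
  term(m=-5) = -0.018202+0.017851i   from Y*(Ω₁)=-0.220729-0.117435i, Y(Ω₂)=+0.030734-0.097226i
  term(m=-4) = -0.022927-0.072473i   from Y*(Ω₁)=-0.272757+0.065929i, Y(Ω₂)=+0.018737+0.270233i
  term(m=-3) = -0.081712-0.013430i   from Y*(Ω₁)=+0.100413-0.144429i, Y(Ω₂)=-0.202478-0.424985i
  term(m=-2) = +0.073236-0.099982i   from Y*(Ω₁)=-0.033764-0.283396i, Y(Ω₂)=+0.317504+0.296252i
  term(m=-1) = +0.003018+0.005951i   from Y*(Ω₁)=+0.109322+0.097070i, Y(Ω₂)=+0.042463+0.016734i
  term(m=+0) = -0.127996+0.000000i   from Y*(Ω₁)=+0.286059-0.000000i, Y(Ω₂)=-0.447447+0.000000i
  term(m=+1) = +0.003018-0.005951i   from Y*(Ω₁)=-0.109322+0.097070i, Y(Ω₂)=-0.042463+0.016734i
  term(m=+2) = +0.073236+0.099982i   from Y*(Ω₁)=-0.033764+0.283396i, Y(Ω₂)=+0.317504-0.296252i
  term(m=+3) = -0.081712+0.013430i   from Y*(Ω₁)=-0.100413-0.144429i, Y(Ω₂)=+0.202478-0.424985i
  term(m=+4) = -0.022927+0.072473i   from Y*(Ω₁)=-0.272757-0.065929i, Y(Ω₂)=+0.018737-0.270233i
  term(m=+5) = -0.018202-0.017851i   from Y*(Ω₁)=+0.220729-0.117435i, Y(Ω₂)=-0.030734-0.097226i
  term(m=+6) = -0.006308+0.002131i   from Y*(Ω₁)=+0.089646-0.241274i, Y(Ω₂)=-0.016297-0.020089i
  term(m=+7) = +0.000266-0.001840i   from Y*(Ω₁)=+0.167691+0.431881i, Y(Ω₂)=-0.003494-0.001972i
Σ over m = -0.233253+0.000000i; ×(4π/15) → -0.195410+0.000000i. Real part: -0.195410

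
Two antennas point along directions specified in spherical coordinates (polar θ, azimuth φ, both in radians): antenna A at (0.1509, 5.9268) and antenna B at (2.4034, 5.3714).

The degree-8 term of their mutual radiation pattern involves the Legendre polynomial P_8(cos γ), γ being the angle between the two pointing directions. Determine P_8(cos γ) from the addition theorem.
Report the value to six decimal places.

Expand P_8 via completeness: Σ_{m} conj(Y_{8,m}) at Ω₁ times Y_{8,m} at Ω₂ —
  term(m=-8) = -0.000000-0.000000i   from Y*(Ω₁)=-0.000000-0.000000i, Y(Ω₂)=+0.011510+0.018371i
  term(m=-7) = +0.000000+0.000000i   from Y*(Ω₁)=-0.000003-0.000002i, Y(Ω₂)=-0.094846-0.009450i
  term(m=-6) = -0.000015-0.000003i   from Y*(Ω₁)=-0.000032-0.000050i, Y(Ω₂)=+0.173273-0.182920i
  term(m=-5) = +0.000291-0.000111i   from Y*(Ω₁)=-0.000151-0.000704i, Y(Ω₂)=+0.066073+0.427165i
  term(m=-4) = -0.001705+0.002240i   from Y*(Ω₁)=+0.000942-0.006442i, Y(Ω₂)=-0.378326-0.209415i
  term(m=-3) = +0.000367-0.003836i   from Y*(Ω₁)=+0.020941-0.038183i, Y(Ω₂)=+0.081287-0.034967i
  term(m=-2) = -0.031032-0.062635i   from Y*(Ω₁)=+0.155330-0.134261i, Y(Ω₂)=+0.085146-0.329641i
  term(m=-1) = +0.135749+0.084241i   from Y*(Ω₁)=+0.565349-0.210469i, Y(Ω₂)=+0.162168+0.209379i
  term(m=+0) = +0.195685+0.000000i   from Y*(Ω₁)=+0.732666-0.000000i, Y(Ω₂)=+0.267086+0.000000i
  term(m=+1) = +0.135749-0.084241i   from Y*(Ω₁)=-0.565349-0.210469i, Y(Ω₂)=-0.162168+0.209379i
  term(m=+2) = -0.031032+0.062635i   from Y*(Ω₁)=+0.155330+0.134261i, Y(Ω₂)=+0.085146+0.329641i
  term(m=+3) = +0.000367+0.003836i   from Y*(Ω₁)=-0.020941-0.038183i, Y(Ω₂)=-0.081287-0.034967i
  term(m=+4) = -0.001705-0.002240i   from Y*(Ω₁)=+0.000942+0.006442i, Y(Ω₂)=-0.378326+0.209415i
  term(m=+5) = +0.000291+0.000111i   from Y*(Ω₁)=+0.000151-0.000704i, Y(Ω₂)=-0.066073+0.427165i
  term(m=+6) = -0.000015+0.000003i   from Y*(Ω₁)=-0.000032+0.000050i, Y(Ω₂)=+0.173273+0.182920i
  term(m=+7) = +0.000000-0.000000i   from Y*(Ω₁)=+0.000003-0.000002i, Y(Ω₂)=+0.094846-0.009450i
  term(m=+8) = -0.000000+0.000000i   from Y*(Ω₁)=-0.000000+0.000000i, Y(Ω₂)=+0.011510-0.018371i
Accumulated sum +0.402995+0.000000i; after 4π/(2l+1) scaling, +0.297893+0.000000i ⇒ P_8 = 0.297893

0.297893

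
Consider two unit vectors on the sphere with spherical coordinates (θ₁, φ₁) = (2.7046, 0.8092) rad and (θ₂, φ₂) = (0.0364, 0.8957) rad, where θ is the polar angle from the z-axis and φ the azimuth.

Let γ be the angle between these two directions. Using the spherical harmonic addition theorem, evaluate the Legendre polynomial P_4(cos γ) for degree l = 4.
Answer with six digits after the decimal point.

0.150075

Summing Y*_{l m}(θ₁,φ₁)·Y_{l m}(θ₂,φ₂) over m ∈ [−4, 4]; prefactor 4π/(2·4+1) = 1.396263:
  m=-4: -0.01413 - 0.00135j × -0.00000 + 0.00000j = 0.00000 - 0.00000j  (running Σ = 0.00000 - 0.00000j)
  m=-3: 0.06497 - 0.05629j × -0.00005 - 0.00003j = -0.00001 + 0.00000j  (running Σ = -0.00000 + 0.00000j)
  m=-2: -0.01353 + 0.28406j × -0.00058 - 0.00259j = 0.00074 - 0.00013j  (running Σ = 0.00074 - 0.00013j)
  m=-1: -0.34378 - 0.36055j × 0.04291 - 0.05360j = -0.03408 + 0.00296j  (running Σ = -0.03334 + 0.00283j)
  m=0: 0.20717 + 0.00000j × 0.84069 + 0.00000j = 0.17416 + 0.00000j  (running Σ = 0.14082 + 0.00283j)
  m=1: 0.34378 - 0.36055j × -0.04291 - 0.05360j = -0.03408 - 0.00296j  (running Σ = 0.10674 - 0.00013j)
  m=2: -0.01353 - 0.28406j × -0.00058 + 0.00259j = 0.00074 + 0.00013j  (running Σ = 0.10749 + 0.00000j)
  m=3: -0.06497 - 0.05629j × 0.00005 - 0.00003j = -0.00001 - 0.00000j  (running Σ = 0.10748 - 0.00000j)
  m=4: -0.01413 + 0.00135j × -0.00000 - 0.00000j = 0.00000 + 0.00000j  (running Σ = 0.10748 - 0.00000j)
Total Σ_m = 0.10748 - 0.00000j. Multiply by 1.396263: 0.15008 - 0.00000j. P_4(cos γ) = 0.150075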